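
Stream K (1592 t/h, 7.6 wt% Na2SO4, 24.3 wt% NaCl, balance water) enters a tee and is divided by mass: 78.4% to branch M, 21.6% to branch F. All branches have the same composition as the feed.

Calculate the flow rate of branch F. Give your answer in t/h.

Branch F flow = 0.216×1592 = 343.87 t/h.

343.9 t/h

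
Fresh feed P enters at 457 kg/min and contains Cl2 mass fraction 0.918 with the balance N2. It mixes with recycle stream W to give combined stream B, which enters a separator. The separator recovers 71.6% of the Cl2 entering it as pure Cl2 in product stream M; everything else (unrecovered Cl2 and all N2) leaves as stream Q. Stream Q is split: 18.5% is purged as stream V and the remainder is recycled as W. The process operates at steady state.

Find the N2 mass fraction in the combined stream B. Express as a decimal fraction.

N2 enters only via P and leaves only via the purge: 457×0.082 = 0.185×(N2 in Q), and the separator passes all N2, so N2 in B = N2 in Q = 202.56 kg/min.
Cl2 in B: m_A = 457×0.918 + (1−0.185)·(1−0.716)·m_A, so m_A = 419.53/0.7685 = 545.87 kg/min.
B = 545.87 + 202.56 = 748.44 kg/min.
N2 fraction in B = 202.56/748.44 = 0.271.

0.271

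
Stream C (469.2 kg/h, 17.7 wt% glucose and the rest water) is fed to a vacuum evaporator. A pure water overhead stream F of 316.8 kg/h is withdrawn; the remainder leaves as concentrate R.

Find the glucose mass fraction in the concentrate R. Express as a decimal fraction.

glucose is not removed: 469.2×0.177 = 83.048 kg/h of glucose enters R.
Concentrate = 469.2 − 316.8 = 152.4 kg/h.
Mass fraction = 83.048/152.4 = 0.5449.

0.5449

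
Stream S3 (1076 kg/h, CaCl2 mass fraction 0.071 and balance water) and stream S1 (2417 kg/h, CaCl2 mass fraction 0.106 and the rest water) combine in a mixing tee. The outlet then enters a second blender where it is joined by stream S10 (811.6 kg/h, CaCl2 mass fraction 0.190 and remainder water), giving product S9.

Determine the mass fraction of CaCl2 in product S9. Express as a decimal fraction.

Overall, product flow = 4304.6 kg/h.
CaCl2 in = 1076×0.071 + 2417×0.106 + 811.6×0.190 = 486.8 kg/h.
CaCl2 fraction in S9 = 0.113.

0.113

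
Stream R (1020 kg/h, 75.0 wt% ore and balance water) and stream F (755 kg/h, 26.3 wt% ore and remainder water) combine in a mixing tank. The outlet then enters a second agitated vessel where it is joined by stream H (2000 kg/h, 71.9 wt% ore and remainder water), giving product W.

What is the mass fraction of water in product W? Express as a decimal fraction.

0.3638

Overall, product flow = 3775 kg/h.
water in = 1020×0.250 + 755×0.737 + 2000×0.281 = 1373.4 kg/h.
water fraction in W = 0.3638.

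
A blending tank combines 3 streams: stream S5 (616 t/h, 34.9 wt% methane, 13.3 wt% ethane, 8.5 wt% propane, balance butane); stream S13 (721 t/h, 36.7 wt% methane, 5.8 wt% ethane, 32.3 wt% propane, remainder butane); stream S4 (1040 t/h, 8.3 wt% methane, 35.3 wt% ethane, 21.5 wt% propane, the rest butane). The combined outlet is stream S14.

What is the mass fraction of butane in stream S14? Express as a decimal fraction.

0.341

Total flow out = 616 + 721 + 1040 = 2377 t/h.
butane in = 616×0.433 + 721×0.252 + 1040×0.349 = 811.38 t/h.
butane mass fraction in S14 = 811.38/2377 = 0.341.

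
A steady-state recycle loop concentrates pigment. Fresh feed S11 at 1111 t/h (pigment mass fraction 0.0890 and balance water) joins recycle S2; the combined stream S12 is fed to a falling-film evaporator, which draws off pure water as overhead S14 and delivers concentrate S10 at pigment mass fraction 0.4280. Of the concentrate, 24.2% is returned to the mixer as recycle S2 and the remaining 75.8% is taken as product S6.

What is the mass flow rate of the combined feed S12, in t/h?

1185 t/h

Overall pigment balance (none leaves overhead): pigment in fresh feed = pigment in product, i.e. 1111×0.089 = (1−0.242)·S10·0.428.
S10 = 98.879/(0.428×0.758) = 304.78 t/h.
Recycle S2 = 0.242×304.78 = 73.758 t/h.
Combined feed S12 = 1111 + 73.758 = 1184.8 t/h.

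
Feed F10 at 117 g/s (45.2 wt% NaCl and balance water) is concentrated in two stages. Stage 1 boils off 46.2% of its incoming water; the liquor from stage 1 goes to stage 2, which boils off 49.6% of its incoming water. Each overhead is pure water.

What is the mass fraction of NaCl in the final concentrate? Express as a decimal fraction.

water in feed = 117×0.548 = 64.116 g/s.
After stage 1: water left = (1−0.462)×64.116 = 34.494; stream total = 87.378 g/s.
After stage 2: water left = (1−0.496)×34.494 = 17.385; final concentrate = 70.269 g/s.
NaCl fraction = 52.884/70.269 = 0.753.

0.753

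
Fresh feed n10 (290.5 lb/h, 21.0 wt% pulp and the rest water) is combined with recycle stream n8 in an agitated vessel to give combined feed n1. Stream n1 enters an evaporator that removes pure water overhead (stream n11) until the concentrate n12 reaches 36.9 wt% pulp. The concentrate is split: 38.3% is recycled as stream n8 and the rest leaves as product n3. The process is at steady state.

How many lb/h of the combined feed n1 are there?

Overall pulp balance (none leaves overhead): pulp in fresh feed = pulp in product, i.e. 290.5×0.210 = (1−0.383)·n12·0.369.
n12 = 61.005/(0.369×0.617) = 267.95 lb/h.
Recycle n8 = 0.383×267.95 = 102.62 lb/h.
Combined feed n1 = 290.5 + 102.62 = 393.12 lb/h.

393.1 lb/h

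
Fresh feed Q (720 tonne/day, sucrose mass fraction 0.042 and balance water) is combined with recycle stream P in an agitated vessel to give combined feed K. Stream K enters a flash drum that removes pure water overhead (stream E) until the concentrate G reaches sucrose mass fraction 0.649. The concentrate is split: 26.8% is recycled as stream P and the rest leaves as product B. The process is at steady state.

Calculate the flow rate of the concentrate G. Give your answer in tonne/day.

Overall sucrose balance (none leaves overhead): sucrose in fresh feed = sucrose in product, i.e. 720×0.042 = (1−0.268)·G·0.649.
G = 30.24/(0.649×0.732) = 63.654 tonne/day.

63.65 tonne/day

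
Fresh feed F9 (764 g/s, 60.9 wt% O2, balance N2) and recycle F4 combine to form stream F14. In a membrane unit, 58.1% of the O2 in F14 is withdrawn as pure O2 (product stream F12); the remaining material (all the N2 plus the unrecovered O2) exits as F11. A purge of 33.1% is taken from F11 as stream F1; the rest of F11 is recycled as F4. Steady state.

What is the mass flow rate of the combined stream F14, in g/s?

N2 enters only via F9 and leaves only via the purge: 764×0.391 = 0.331×(N2 in F11), and the membrane unit passes all N2, so N2 in F14 = N2 in F11 = 902.49 g/s.
O2 in F14: m_A = 764×0.609 + (1−0.331)·(1−0.581)·m_A, so m_A = 465.28/0.7197 = 646.5 g/s.
F14 = 646.5 + 902.49 = 1549 g/s.

1549 g/s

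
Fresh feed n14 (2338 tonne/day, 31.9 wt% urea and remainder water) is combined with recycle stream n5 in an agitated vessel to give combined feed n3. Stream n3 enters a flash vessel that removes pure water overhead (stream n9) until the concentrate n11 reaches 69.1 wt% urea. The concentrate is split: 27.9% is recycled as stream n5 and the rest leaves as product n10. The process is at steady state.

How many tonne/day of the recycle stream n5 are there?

417.7 tonne/day

Overall urea balance (none leaves overhead): urea in fresh feed = urea in product, i.e. 2338×0.319 = (1−0.279)·n11·0.691.
n11 = 745.82/(0.691×0.721) = 1497 tonne/day.
Recycle n5 = 0.279×1497 = 417.66 tonne/day.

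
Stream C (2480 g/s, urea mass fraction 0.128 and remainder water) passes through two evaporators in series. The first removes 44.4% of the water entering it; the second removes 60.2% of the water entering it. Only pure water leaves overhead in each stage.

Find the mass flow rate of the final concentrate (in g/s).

water in feed = 2480×0.872 = 2162.6 g/s.
After stage 1: water left = (1−0.444)×2162.6 = 1202.4; stream total = 1519.8 g/s.
After stage 2: water left = (1−0.602)×1202.4 = 478.55; final concentrate = 795.99 g/s.

796 g/s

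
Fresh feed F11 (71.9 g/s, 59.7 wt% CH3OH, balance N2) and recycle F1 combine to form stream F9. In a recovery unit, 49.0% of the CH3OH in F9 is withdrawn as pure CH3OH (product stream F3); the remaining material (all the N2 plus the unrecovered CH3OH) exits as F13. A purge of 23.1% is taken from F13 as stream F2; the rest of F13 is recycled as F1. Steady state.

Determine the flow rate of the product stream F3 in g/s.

CH3OH in F9: m_A = 71.9×0.597 + (1−0.231)·(1−0.490)·m_A, so m_A = 42.924/0.6078 = 70.621 g/s.
Product F3 = 0.490×70.621 = 34.604 g/s.

34.6 g/s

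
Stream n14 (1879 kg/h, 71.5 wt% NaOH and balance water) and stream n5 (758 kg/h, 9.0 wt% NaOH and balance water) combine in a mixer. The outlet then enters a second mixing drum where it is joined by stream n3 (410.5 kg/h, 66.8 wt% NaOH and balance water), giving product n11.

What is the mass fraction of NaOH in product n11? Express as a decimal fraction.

0.553

Overall, product flow = 3047.5 kg/h.
NaOH in = 1879×0.715 + 758×0.090 + 410.5×0.668 = 1685.9 kg/h.
NaOH fraction in n11 = 0.553.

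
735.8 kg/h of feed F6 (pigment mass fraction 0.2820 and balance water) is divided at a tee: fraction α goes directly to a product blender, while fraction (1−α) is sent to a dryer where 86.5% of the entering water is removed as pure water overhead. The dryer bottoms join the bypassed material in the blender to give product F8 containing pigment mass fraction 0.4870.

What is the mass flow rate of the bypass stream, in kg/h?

237.1 kg/h

All 735.8×0.282 = 207.5 kg/h of pigment reaches F8, so F8 = 207.5/0.487 = 426.07 kg/h and vapour = 309.73 kg/h.
The evaporator receives (1−α)·735.8 of feed at 0.718 water and removes 0.865 of that water:
0.865×0.718×(1−α)×735.8 = 309.73
(1−α) = 309.73/456.98 = 0.6778;  α = 0.3222.
Bypass flow = 0.3222×735.8 = 237.09 kg/h.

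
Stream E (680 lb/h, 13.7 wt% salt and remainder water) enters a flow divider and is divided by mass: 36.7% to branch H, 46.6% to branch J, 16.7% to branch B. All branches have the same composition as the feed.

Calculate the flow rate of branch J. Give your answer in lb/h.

Branch J flow = 0.466×680 = 316.88 lb/h.

316.9 lb/h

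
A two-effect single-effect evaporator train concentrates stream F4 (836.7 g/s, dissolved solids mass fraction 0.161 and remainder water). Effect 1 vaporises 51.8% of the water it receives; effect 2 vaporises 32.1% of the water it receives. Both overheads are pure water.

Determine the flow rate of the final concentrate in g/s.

water in feed = 836.7×0.839 = 701.99 g/s.
After stage 1: water left = (1−0.518)×701.99 = 338.36; stream total = 473.07 g/s.
After stage 2: water left = (1−0.321)×338.36 = 229.75; final concentrate = 364.46 g/s.

364.5 g/s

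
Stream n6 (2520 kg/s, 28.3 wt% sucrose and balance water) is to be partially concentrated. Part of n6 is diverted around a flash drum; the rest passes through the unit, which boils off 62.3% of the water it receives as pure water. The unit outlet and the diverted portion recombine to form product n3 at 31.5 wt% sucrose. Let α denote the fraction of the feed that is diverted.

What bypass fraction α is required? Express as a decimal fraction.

All 2520×0.283 = 713.16 kg/s of sucrose reaches n3, so n3 = 713.16/0.315 = 2264 kg/s and vapour = 256 kg/s.
The evaporator receives (1−α)·2520 of feed at 0.717 water and removes 0.623 of that water:
0.623×0.717×(1−α)×2520 = 256
(1−α) = 256/1125.7 = 0.2274;  α = 0.7726.

0.773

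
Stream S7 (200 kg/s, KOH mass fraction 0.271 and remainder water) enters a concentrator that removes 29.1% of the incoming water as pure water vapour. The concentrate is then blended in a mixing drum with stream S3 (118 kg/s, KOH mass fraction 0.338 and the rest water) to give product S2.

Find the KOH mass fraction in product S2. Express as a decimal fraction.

0.341

Vapour removed = 0.291×0.729×200 = 42.428 kg/s; concentrate = 157.57 kg/s.
KOH reaching the mixer = 54.2 (from concentrate) + 118×0.338 = 94.084 kg/s.
Product flow = 157.57 + 118 = 275.57 kg/s; KOH fraction = 0.341.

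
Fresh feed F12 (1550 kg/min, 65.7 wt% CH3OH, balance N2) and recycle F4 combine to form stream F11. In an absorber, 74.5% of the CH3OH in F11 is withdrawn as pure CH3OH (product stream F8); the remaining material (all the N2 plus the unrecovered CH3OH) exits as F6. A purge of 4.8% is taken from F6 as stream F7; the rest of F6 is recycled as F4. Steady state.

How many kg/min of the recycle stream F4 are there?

10870 kg/min

N2 enters only via F12 and leaves only via the purge: 1550×0.343 = 0.048×(N2 in F6), and the absorber passes all N2, so N2 in F11 = N2 in F6 = 11076 kg/min.
CH3OH in F11: m_A = 1550×0.657 + (1−0.048)·(1−0.745)·m_A, so m_A = 1018.4/0.7572 = 1344.8 kg/min.
F6 = (1−0.745)×1344.8 + 11076 = 11419 kg/min.
Recycle F4 = (1−0.048)×11419 = 10871 kg/min.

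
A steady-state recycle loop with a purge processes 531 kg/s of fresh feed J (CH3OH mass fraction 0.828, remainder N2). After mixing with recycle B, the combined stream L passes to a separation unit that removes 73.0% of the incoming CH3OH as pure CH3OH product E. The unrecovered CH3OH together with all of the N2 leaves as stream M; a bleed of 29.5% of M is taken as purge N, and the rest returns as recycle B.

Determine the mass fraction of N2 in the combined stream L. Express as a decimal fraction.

0.363

N2 enters only via J and leaves only via the purge: 531×0.172 = 0.295×(N2 in M), and the separation unit passes all N2, so N2 in L = N2 in M = 309.6 kg/s.
CH3OH in L: m_A = 531×0.828 + (1−0.295)·(1−0.730)·m_A, so m_A = 439.67/0.8096 = 543.03 kg/s.
L = 543.03 + 309.6 = 852.63 kg/s.
N2 fraction in L = 309.6/852.63 = 0.363.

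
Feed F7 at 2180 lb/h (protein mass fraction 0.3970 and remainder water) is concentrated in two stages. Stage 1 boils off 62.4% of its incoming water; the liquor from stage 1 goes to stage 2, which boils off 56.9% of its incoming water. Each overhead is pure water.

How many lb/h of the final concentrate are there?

water in feed = 2180×0.603 = 1314.5 lb/h.
After stage 1: water left = (1−0.624)×1314.5 = 494.27; stream total = 1359.7 lb/h.
After stage 2: water left = (1−0.569)×494.27 = 213.03; final concentrate = 1078.5 lb/h.

1078 lb/h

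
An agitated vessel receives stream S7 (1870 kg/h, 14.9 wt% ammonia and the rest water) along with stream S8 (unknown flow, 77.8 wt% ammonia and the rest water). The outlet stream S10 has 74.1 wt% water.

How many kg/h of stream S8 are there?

Let S8 be the unknown flow. Total out = 1870 + S8.
water balance: 1591.4 + 0.222·S8 = 0.741·(1870 + S8)
(0.222 − 0.741)·S8 = 0.741×1870 − 1591.4 = -205.7
S8 = -205.7 / -0.519 = 396.34 kg/h

396.3 kg/h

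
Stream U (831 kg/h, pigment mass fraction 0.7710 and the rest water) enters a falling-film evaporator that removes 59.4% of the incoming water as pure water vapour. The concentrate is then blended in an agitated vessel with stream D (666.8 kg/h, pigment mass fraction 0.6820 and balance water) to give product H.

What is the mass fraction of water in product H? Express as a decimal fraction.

0.2089

Vapour removed = 0.594×0.229×831 = 113.04 kg/h; concentrate = 717.96 kg/h.
water reaching the mixer = 77.261 (from concentrate) + 666.8×0.318 = 289.3 kg/h.
Product flow = 717.96 + 666.8 = 1384.8 kg/h; water fraction = 0.2089.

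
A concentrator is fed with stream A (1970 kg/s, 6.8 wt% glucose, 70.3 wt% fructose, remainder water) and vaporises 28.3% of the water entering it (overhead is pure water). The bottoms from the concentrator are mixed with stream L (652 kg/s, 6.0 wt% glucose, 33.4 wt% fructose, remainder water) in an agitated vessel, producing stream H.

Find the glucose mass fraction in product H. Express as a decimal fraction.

0.0694

Vapour removed = 0.283×0.229×1970 = 127.67 kg/s; concentrate = 1842.3 kg/s.
glucose reaching the mixer = 133.96 (from concentrate) + 652×0.060 = 173.08 kg/s.
Product flow = 1842.3 + 652 = 2494.3 kg/s; glucose fraction = 0.0694.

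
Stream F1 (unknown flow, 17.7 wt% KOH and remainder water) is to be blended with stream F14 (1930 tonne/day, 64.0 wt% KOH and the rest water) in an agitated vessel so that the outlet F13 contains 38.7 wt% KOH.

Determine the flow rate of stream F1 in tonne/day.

Let F1 be the unknown flow. Total out = 1930 + F1.
KOH balance: 1235.2 + 0.177·F1 = 0.387·(1930 + F1)
(0.177 − 0.387)·F1 = 0.387×1930 − 1235.2 = -488.29
F1 = -488.29 / -0.210 = 2325.2 tonne/day

2325 tonne/day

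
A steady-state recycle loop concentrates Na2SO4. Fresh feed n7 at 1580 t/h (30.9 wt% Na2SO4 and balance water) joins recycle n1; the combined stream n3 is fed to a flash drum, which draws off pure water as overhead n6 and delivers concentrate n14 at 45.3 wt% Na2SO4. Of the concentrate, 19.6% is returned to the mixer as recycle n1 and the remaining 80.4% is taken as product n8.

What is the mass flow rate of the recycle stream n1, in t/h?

262.7 t/h

Overall Na2SO4 balance (none leaves overhead): Na2SO4 in fresh feed = Na2SO4 in product, i.e. 1580×0.309 = (1−0.196)·n14·0.453.
n14 = 488.22/(0.453×0.804) = 1340.5 t/h.
Recycle n1 = 0.196×1340.5 = 262.73 t/h.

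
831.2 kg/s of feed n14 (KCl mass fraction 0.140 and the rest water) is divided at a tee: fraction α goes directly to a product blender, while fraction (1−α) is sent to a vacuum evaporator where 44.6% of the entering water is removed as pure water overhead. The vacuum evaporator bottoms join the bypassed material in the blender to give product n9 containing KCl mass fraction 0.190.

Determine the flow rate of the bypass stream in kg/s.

All 831.2×0.140 = 116.37 kg/s of KCl reaches n9, so n9 = 116.37/0.190 = 612.46 kg/s and vapour = 218.74 kg/s.
The evaporator receives (1−α)·831.2 of feed at 0.860 water and removes 0.446 of that water:
0.446×0.860×(1−α)×831.2 = 218.74
(1−α) = 218.74/318.82 = 0.6861;  α = 0.3139.
Bypass flow = 0.3139×831.2 = 260.92 kg/s.

260.9 kg/s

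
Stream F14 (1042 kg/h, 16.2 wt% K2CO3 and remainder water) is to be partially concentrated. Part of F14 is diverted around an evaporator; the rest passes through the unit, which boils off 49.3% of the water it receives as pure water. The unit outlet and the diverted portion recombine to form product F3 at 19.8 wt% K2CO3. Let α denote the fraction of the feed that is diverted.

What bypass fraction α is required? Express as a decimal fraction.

All 1042×0.162 = 168.8 kg/h of K2CO3 reaches F3, so F3 = 168.8/0.198 = 852.55 kg/h and vapour = 189.45 kg/h.
The evaporator receives (1−α)·1042 of feed at 0.838 water and removes 0.493 of that water:
0.493×0.838×(1−α)×1042 = 189.45
(1−α) = 189.45/430.49 = 0.4401;  α = 0.5599.

0.560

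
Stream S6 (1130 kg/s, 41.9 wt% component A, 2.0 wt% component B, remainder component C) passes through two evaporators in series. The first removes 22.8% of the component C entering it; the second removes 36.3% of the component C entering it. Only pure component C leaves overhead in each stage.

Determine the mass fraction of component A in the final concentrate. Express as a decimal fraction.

component C in feed = 1130×0.561 = 633.93 kg/s.
After stage 1: component C left = (1−0.228)×633.93 = 489.39; stream total = 985.46 kg/s.
After stage 2: component C left = (1−0.363)×489.39 = 311.74; final concentrate = 807.81 kg/s.
component A fraction = 473.47/807.81 = 0.586.

0.586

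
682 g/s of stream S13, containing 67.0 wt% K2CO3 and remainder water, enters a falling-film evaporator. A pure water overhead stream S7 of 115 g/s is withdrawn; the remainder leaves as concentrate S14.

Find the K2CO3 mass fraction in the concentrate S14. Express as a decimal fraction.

0.806

K2CO3 is not removed: 682×0.670 = 456.94 g/s of K2CO3 enters S14.
Concentrate = 682 − 115 = 567 g/s.
Mass fraction = 456.94/567 = 0.806.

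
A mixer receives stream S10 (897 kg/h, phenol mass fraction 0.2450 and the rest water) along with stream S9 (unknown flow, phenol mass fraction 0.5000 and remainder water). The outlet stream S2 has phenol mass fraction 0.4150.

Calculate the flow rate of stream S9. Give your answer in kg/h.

1794 kg/h

Let S9 be the unknown flow. Total out = 897 + S9.
phenol balance: 219.76 + 0.500·S9 = 0.415·(897 + S9)
(0.500 − 0.415)·S9 = 0.415×897 − 219.76 = 152.49
S9 = 152.49 / 0.085 = 1794 kg/h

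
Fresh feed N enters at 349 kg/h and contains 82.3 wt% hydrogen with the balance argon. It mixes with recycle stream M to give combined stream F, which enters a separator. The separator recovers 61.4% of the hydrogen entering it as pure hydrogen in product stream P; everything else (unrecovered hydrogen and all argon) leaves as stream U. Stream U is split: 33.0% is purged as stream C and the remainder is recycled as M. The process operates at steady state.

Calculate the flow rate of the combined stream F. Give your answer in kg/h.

574.6 kg/h

argon enters only via N and leaves only via the purge: 349×0.177 = 0.330×(argon in U), and the separator passes all argon, so argon in F = argon in U = 187.19 kg/h.
hydrogen in F: m_A = 349×0.823 + (1−0.330)·(1−0.614)·m_A, so m_A = 287.23/0.7414 = 387.42 kg/h.
F = 387.42 + 187.19 = 574.61 kg/h.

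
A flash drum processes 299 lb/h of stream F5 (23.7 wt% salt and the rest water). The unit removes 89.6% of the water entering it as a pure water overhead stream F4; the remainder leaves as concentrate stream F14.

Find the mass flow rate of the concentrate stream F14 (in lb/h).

water entering = 299×0.763 = 228.14 lb/h; overhead removed = 0.896×228.14 = 204.41 lb/h.
Concentrate = 299 − 204.41 = 94.589 lb/h.

94.59 lb/h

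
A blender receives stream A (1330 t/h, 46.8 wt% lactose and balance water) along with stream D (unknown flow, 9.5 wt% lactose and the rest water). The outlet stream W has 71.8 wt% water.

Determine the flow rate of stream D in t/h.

1323 t/h

Let D be the unknown flow. Total out = 1330 + D.
water balance: 707.56 + 0.905·D = 0.718·(1330 + D)
(0.905 − 0.718)·D = 0.718×1330 − 707.56 = 247.38
D = 247.38 / 0.187 = 1322.9 t/h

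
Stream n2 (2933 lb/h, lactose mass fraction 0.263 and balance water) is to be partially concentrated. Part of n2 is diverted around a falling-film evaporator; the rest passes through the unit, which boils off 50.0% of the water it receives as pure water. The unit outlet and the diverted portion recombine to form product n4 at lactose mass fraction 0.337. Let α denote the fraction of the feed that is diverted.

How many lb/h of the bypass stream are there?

All 2933×0.263 = 771.38 lb/h of lactose reaches n4, so n4 = 771.38/0.337 = 2289 lb/h and vapour = 644.04 lb/h.
The evaporator receives (1−α)·2933 of feed at 0.737 water and removes 0.500 of that water:
0.500×0.737×(1−α)×2933 = 644.04
(1−α) = 644.04/1080.8 = 0.5959;  α = 0.4041.
Bypass flow = 0.4041×2933 = 1185.3 lb/h.

1185 lb/h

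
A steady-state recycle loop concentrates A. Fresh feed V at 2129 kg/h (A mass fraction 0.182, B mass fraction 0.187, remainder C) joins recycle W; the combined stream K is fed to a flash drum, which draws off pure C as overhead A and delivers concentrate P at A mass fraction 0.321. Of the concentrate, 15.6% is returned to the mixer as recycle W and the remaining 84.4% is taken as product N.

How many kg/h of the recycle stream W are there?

223.1 kg/h

Overall A balance (none leaves overhead): A in fresh feed = A in product, i.e. 2129×0.182 = (1−0.156)·P·0.321.
P = 387.48/(0.321×0.844) = 1430.2 kg/h.
Recycle W = 0.156×1430.2 = 223.11 kg/h.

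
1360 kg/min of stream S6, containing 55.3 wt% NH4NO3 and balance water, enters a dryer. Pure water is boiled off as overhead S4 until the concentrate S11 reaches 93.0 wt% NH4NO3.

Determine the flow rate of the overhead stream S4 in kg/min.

551.3 kg/min

NH4NO3 is conserved: 1360×0.553 = 752.08 kg/min all reports to the concentrate.
Concentrate = 752.08/(target fraction) = 808.69 kg/min.
Overhead = 1360 − 808.69 = 551.31 kg/min.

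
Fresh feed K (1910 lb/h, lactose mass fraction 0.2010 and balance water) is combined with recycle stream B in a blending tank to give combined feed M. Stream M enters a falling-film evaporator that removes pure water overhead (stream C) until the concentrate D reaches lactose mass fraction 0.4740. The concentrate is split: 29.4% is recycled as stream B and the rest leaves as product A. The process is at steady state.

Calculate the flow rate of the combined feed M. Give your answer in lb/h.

2247 lb/h

Overall lactose balance (none leaves overhead): lactose in fresh feed = lactose in product, i.e. 1910×0.201 = (1−0.294)·D·0.474.
D = 383.91/(0.474×0.706) = 1147.2 lb/h.
Recycle B = 0.294×1147.2 = 337.28 lb/h.
Combined feed M = 1910 + 337.28 = 2247.3 lb/h.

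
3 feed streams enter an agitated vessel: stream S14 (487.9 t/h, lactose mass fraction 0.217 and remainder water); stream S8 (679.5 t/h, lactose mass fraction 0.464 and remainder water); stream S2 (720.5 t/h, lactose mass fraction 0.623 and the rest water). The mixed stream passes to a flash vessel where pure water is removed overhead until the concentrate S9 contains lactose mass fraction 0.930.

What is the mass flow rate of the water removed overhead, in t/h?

952.4 t/h

lactose entering = 487.9×0.217 + 679.5×0.464 + 720.5×0.623 = 870.03 t/h.
All lactose reports to S9, so S9 = 870.03/0.930 = 935.52 t/h.
Total feed = 1887.9 t/h; overhead = 1887.9 − 935.52 = 952.38 t/h.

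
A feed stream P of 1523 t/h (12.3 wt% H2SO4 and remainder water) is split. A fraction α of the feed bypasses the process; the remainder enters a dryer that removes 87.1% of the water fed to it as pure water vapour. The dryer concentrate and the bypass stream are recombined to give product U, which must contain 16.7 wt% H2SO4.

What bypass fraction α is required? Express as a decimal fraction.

All 1523×0.123 = 187.33 t/h of H2SO4 reaches U, so U = 187.33/0.167 = 1121.7 t/h and vapour = 401.27 t/h.
The evaporator receives (1−α)·1523 of feed at 0.877 water and removes 0.871 of that water:
0.871×0.877×(1−α)×1523 = 401.27
(1−α) = 401.27/1163.4 = 0.3449;  α = 0.6551.

0.655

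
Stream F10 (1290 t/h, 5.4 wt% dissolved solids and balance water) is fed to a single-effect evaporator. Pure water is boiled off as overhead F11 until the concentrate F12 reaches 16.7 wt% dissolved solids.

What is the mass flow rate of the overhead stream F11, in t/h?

872.9 t/h

dissolved solids is conserved: 1290×0.054 = 69.66 t/h all reports to the concentrate.
Concentrate = 69.66/(target fraction) = 417.13 t/h.
Overhead = 1290 − 417.13 = 872.87 t/h.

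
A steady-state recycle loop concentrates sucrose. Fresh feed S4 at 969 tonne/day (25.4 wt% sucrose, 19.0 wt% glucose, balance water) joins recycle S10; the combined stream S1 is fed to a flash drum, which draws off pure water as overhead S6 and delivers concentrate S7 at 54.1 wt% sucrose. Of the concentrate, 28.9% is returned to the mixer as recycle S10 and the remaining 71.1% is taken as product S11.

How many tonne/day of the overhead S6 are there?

514.1 tonne/day

Overall sucrose balance (none leaves overhead): sucrose in fresh feed = sucrose in product, i.e. 969×0.254 = (1−0.289)·S7·0.541.
S7 = 246.13/(0.541×0.711) = 639.87 tonne/day.
Recycle S10 = 0.289×639.87 = 184.92 tonne/day.
Combined feed S1 = 969 + 184.92 = 1153.9 tonne/day.
Overhead S6 = S1 − S7 = 1153.9 − 639.87 = 514.05 tonne/day.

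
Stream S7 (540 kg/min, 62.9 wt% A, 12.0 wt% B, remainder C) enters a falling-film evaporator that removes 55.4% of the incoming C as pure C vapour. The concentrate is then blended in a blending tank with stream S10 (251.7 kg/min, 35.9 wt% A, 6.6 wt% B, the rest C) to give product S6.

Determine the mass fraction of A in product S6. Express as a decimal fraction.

Vapour removed = 0.554×0.251×540 = 75.089 kg/min; concentrate = 464.91 kg/min.
A reaching the mixer = 339.66 (from concentrate) + 251.7×0.359 = 430.02 kg/min.
Product flow = 464.91 + 251.7 = 716.61 kg/min; A fraction = 0.600.

0.600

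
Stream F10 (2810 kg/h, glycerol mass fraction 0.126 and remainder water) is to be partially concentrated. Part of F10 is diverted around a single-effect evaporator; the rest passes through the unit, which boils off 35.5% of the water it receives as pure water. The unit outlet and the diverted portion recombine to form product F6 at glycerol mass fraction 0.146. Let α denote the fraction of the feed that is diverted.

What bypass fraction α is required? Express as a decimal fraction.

0.558

All 2810×0.126 = 354.06 kg/h of glycerol reaches F6, so F6 = 354.06/0.146 = 2425.1 kg/h and vapour = 384.93 kg/h.
The evaporator receives (1−α)·2810 of feed at 0.874 water and removes 0.355 of that water:
0.355×0.874×(1−α)×2810 = 384.93
(1−α) = 384.93/871.86 = 0.4415;  α = 0.5585.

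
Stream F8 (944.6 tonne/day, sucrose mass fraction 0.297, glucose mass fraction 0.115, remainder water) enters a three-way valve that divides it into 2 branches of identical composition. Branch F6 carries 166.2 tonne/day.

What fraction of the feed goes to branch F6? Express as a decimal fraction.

0.176

Fraction to F6 = 166.2/944.6 = 0.1759.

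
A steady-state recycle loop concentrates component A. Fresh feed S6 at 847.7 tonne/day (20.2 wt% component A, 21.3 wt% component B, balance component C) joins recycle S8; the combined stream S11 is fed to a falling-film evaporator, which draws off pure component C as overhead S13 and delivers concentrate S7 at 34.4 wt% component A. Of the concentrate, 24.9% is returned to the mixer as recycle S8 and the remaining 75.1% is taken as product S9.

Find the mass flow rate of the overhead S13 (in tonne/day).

Overall component A balance (none leaves overhead): component A in fresh feed = component A in product, i.e. 847.7×0.202 = (1−0.249)·S7·0.344.
S7 = 171.24/(0.344×0.751) = 662.82 tonne/day.
Recycle S8 = 0.249×662.82 = 165.04 tonne/day.
Combined feed S11 = 847.7 + 165.04 = 1012.7 tonne/day.
Overhead S13 = S11 − S7 = 1012.7 − 662.82 = 349.92 tonne/day.

349.9 tonne/day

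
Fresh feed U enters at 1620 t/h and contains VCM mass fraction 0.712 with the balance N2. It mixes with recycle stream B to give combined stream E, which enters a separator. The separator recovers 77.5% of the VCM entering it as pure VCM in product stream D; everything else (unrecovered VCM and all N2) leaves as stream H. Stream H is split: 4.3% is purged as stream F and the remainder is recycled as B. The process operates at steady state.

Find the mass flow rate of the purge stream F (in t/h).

480.8 t/h

N2 enters only via U and leaves only via the purge: 1620×0.288 = 0.043×(N2 in H), and the separator passes all N2, so N2 in E = N2 in H = 10850 t/h.
VCM in E: m_A = 1620×0.712 + (1−0.043)·(1−0.775)·m_A, so m_A = 1153.4/0.7847 = 1470 t/h.
H = (1−0.775)×1470 + 10850 = 11181 t/h.
Purge F = 0.043×11181 = 480.78 t/h.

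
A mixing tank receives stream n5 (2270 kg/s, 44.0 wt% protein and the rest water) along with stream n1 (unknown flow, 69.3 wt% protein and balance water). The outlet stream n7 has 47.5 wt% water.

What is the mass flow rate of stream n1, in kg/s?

Let n1 be the unknown flow. Total out = 2270 + n1.
water balance: 1271.2 + 0.307·n1 = 0.475·(2270 + n1)
(0.307 − 0.475)·n1 = 0.475×2270 − 1271.2 = -192.95
n1 = -192.95 / -0.168 = 1148.5 kg/s

1149 kg/s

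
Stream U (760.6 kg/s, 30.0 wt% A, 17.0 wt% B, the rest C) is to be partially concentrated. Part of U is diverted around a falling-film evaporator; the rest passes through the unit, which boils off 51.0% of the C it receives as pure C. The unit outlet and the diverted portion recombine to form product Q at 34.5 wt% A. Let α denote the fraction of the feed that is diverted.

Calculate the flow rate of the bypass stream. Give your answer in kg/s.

393.6 kg/s

All 760.6×0.300 = 228.18 kg/s of A reaches Q, so Q = 228.18/0.345 = 661.39 kg/s and vapour = 99.209 kg/s.
The evaporator receives (1−α)·760.6 of feed at 0.530 C and removes 0.510 of that C:
0.510×0.530×(1−α)×760.6 = 99.209
(1−α) = 99.209/205.59 = 0.4826;  α = 0.5174.
Bypass flow = 0.5174×760.6 = 393.57 kg/s.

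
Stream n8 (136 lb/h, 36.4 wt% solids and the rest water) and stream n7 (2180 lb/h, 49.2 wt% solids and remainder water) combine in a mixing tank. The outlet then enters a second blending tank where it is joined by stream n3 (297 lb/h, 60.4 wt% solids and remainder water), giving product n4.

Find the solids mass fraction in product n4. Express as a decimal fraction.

Overall, product flow = 2613 lb/h.
solids in = 136×0.364 + 2180×0.492 + 297×0.604 = 1301.5 lb/h.
solids fraction in n4 = 0.498.

0.498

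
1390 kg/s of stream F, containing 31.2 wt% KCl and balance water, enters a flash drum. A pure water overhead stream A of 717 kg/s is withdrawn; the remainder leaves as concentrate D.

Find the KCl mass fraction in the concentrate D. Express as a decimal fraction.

KCl is not removed: 1390×0.312 = 433.68 kg/s of KCl enters D.
Concentrate = 1390 − 717 = 673 kg/s.
Mass fraction = 433.68/673 = 0.6444.

0.6444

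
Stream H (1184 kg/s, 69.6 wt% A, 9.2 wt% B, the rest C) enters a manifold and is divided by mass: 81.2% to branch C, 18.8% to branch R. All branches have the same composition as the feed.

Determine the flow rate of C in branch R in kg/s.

47.19 kg/s

Branch R total = 0.188×1184 = 222.59 kg/s.
C in R = 0.212×222.59 = 47.19 kg/s.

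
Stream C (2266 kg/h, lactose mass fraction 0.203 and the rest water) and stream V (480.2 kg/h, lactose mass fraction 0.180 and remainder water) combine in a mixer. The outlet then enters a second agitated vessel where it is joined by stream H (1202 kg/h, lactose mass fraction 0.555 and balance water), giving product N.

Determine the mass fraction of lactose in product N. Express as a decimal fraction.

0.307

Overall, product flow = 3948.2 kg/h.
lactose in = 2266×0.203 + 480.2×0.180 + 1202×0.555 = 1213.5 kg/h.
lactose fraction in N = 0.307.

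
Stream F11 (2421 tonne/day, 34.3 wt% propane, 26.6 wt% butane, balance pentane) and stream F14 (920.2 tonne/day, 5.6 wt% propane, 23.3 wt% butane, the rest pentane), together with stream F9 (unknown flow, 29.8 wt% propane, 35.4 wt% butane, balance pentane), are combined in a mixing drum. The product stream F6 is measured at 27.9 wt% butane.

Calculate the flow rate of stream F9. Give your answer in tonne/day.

984 tonne/day

Let F9 be the unknown flow. Total out = 3341.2 + F9.
butane balance: 858.39 + 0.354·F9 = 0.279·(3341.2 + F9)
(0.354 − 0.279)·F9 = 0.279×3341.2 − 858.39 = 73.802
F9 = 73.802 / 0.075 = 984.03 tonne/day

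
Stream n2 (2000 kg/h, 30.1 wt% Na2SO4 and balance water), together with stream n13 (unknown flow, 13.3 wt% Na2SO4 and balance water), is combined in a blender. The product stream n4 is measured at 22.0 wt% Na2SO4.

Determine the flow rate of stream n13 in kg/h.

Let n13 be the unknown flow. Total out = 2000 + n13.
Na2SO4 balance: 602 + 0.133·n13 = 0.220·(2000 + n13)
(0.133 − 0.220)·n13 = 0.220×2000 − 602 = -162
n13 = -162 / -0.087 = 1862.1 kg/h

1862 kg/h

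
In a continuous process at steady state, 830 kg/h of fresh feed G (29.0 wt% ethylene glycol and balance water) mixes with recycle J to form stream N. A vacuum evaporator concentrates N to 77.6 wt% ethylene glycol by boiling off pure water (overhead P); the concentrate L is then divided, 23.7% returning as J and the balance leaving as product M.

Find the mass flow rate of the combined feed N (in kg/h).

926.3 kg/h

Overall ethylene glycol balance (none leaves overhead): ethylene glycol in fresh feed = ethylene glycol in product, i.e. 830×0.290 = (1−0.237)·L·0.776.
L = 240.7/(0.776×0.763) = 406.53 kg/h.
Recycle J = 0.237×406.53 = 96.347 kg/h.
Combined feed N = 830 + 96.347 = 926.35 kg/h.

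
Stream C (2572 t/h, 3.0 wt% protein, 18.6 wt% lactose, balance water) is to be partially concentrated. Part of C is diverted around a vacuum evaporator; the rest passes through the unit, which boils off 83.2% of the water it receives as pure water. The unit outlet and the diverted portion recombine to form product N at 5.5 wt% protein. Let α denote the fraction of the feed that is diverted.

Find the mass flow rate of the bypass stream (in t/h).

779.7 t/h

All 2572×0.030 = 77.16 t/h of protein reaches N, so N = 77.16/0.055 = 1402.9 t/h and vapour = 1169.1 t/h.
The evaporator receives (1−α)·2572 of feed at 0.784 water and removes 0.832 of that water:
0.832×0.784×(1−α)×2572 = 1169.1
(1−α) = 1169.1/1677.7 = 0.6968;  α = 0.3032.
Bypass flow = 0.3032×2572 = 779.71 t/h.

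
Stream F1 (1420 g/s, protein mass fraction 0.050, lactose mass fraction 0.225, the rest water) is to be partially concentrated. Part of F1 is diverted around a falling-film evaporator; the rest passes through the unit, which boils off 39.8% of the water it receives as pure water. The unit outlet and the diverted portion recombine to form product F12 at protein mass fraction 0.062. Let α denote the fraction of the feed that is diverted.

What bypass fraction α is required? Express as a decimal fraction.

All 1420×0.050 = 71 g/s of protein reaches F12, so F12 = 71/0.062 = 1145.2 g/s and vapour = 274.84 g/s.
The evaporator receives (1−α)·1420 of feed at 0.725 water and removes 0.398 of that water:
0.398×0.725×(1−α)×1420 = 274.84
(1−α) = 274.84/409.74 = 0.6708;  α = 0.3292.

0.329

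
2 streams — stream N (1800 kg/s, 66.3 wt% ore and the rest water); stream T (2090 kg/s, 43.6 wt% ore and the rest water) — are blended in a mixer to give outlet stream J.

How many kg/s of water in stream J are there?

1785 kg/s

water out = water in = 1800×0.337 + 2090×0.564 = 1785.4 kg/s.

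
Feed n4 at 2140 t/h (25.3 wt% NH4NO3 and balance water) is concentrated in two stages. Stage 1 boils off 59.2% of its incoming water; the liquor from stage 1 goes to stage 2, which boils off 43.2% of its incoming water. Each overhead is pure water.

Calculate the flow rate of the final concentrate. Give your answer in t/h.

911.9 t/h

water in feed = 2140×0.747 = 1598.6 t/h.
After stage 1: water left = (1−0.592)×1598.6 = 652.22; stream total = 1193.6 t/h.
After stage 2: water left = (1−0.432)×652.22 = 370.46; final concentrate = 911.88 t/h.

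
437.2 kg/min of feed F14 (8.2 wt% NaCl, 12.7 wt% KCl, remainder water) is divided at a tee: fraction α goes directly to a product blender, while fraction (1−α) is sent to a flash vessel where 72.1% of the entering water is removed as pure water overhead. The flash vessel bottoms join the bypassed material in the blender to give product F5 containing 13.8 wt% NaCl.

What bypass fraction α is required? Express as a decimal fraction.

All 437.2×0.082 = 35.85 kg/min of NaCl reaches F5, so F5 = 35.85/0.138 = 259.79 kg/min and vapour = 177.41 kg/min.
The evaporator receives (1−α)·437.2 of feed at 0.791 water and removes 0.721 of that water:
0.721×0.791×(1−α)×437.2 = 177.41
(1−α) = 177.41/249.34 = 0.7115;  α = 0.2885.

0.288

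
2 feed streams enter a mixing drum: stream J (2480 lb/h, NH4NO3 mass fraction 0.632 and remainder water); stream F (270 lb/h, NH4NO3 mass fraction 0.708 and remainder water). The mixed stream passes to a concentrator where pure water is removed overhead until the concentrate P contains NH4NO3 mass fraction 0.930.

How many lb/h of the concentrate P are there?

NH4NO3 entering = 2480×0.632 + 270×0.708 = 1758.5 lb/h.
All NH4NO3 reports to P, so P = 1758.5/0.930 = 1890.9 lb/h.

1891 lb/h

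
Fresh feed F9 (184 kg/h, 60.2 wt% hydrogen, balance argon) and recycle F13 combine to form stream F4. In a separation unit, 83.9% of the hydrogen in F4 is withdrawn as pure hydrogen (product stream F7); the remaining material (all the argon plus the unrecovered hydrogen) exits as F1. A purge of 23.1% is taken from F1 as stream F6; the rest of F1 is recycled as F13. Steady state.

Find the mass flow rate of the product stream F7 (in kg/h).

hydrogen in F4: m_A = 184×0.602 + (1−0.231)·(1−0.839)·m_A, so m_A = 110.77/0.8762 = 126.42 kg/h.
Product F7 = 0.839×126.42 = 106.07 kg/h.

106.1 kg/h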